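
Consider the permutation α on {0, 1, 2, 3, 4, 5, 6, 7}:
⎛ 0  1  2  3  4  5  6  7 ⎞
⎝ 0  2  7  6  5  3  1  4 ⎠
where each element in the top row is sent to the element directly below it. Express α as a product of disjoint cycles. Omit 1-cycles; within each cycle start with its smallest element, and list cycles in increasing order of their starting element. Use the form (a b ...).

Iterating α from 1 gives 1 → 2 → 7 → 4 → 5 → 3 → 6 → 1; that is the 7-cycle (1 2 7 4 5 3 6).
Continuing from each remaining unvisited element yields (1 2 7 4 5 3 6).

(1 2 7 4 5 3 6)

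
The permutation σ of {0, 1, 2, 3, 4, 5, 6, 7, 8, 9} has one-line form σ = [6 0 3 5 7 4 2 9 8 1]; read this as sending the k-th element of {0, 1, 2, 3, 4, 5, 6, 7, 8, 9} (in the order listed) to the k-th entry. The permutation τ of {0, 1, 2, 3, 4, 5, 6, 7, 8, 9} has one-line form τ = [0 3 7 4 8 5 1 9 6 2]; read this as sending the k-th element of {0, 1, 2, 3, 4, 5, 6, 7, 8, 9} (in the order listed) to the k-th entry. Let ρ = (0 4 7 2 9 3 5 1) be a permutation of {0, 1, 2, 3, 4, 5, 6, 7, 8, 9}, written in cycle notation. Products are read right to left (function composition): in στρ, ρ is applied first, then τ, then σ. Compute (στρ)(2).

Chase 2: ρ(2) = 9; τ(9) = 2; σ(2) = 3. Hence (στρ)(2) = 3.

3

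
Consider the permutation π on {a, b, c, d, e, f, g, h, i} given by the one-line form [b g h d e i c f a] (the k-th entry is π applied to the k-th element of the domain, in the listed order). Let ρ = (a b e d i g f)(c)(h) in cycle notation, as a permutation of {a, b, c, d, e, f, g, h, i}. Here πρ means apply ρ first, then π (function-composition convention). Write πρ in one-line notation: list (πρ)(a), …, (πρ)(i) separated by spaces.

For each element, apply ρ then π: a → b → g; b → e → e; c → c → h; d → i → a; e → d → d; f → a → b; g → f → i; h → h → f; i → g → c.
Collecting the images, πρ = [g e h a d b i f c].

g e h a d b i f c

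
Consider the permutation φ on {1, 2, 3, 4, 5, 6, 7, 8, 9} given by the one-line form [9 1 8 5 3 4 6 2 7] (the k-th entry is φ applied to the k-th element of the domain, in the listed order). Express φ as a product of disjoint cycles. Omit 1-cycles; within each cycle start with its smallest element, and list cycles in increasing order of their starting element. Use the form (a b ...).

Iterating φ from 1 gives 1 → 9 → 7 → 6 → 4 → 5 → 3 → 8 → 2 → 1; that is the 9-cycle (1 9 7 6 4 5 3 8 2).
Repeating from the next unused element and collecting all non-trivial cycles gives (1 9 7 6 4 5 3 8 2).

(1 9 7 6 4 5 3 8 2)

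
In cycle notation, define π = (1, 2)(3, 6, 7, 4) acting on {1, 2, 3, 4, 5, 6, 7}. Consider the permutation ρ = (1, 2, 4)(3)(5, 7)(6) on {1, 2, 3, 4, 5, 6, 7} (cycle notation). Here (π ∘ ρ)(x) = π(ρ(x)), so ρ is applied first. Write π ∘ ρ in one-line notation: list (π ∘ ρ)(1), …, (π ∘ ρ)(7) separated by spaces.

1 3 6 2 4 7 5

(π ∘ ρ)(x) = π(ρ(x)). Computing each image: π(ρ(1)) = π(2) = 1, π(ρ(2)) = π(4) = 3, π(ρ(3)) = π(3) = 6, π(ρ(4)) = π(1) = 2, π(ρ(5)) = π(7) = 4, π(ρ(6)) = π(6) = 7, π(ρ(7)) = π(5) = 5.
Hence π ∘ ρ = [1 3 6 2 4 7 5].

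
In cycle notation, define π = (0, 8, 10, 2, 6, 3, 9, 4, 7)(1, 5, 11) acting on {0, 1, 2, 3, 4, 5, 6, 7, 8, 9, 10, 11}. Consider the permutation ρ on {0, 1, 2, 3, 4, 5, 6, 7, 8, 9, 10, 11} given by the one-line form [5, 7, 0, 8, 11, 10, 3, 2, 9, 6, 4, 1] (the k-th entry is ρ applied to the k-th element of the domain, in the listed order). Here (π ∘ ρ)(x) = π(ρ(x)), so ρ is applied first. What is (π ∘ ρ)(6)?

9

(π ∘ ρ)(6) = π(ρ(6)). ρ(6) = 3, then π(3) = 9. So (π ∘ ρ)(6) = 9.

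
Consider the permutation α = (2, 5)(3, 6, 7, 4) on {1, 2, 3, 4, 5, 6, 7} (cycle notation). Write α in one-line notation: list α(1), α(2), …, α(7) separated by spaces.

1 5 6 3 2 7 4

Reading each image from the cycles: 1→1, 2→5, 3→6, 4→3, 5→2, 6→7, 7→4.
Listing these in domain order gives 1 5 6 3 2 7 4.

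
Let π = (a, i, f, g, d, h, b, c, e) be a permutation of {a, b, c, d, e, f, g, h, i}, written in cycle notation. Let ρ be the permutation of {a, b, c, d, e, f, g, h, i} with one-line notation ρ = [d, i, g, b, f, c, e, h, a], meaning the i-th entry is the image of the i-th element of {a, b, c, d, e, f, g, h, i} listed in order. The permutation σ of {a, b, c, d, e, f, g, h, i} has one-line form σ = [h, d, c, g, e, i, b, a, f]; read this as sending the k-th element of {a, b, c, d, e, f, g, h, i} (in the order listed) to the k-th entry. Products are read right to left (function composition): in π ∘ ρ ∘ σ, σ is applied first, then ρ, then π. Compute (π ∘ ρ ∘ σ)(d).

a

(π ∘ ρ ∘ σ)(d) = π(ρ(σ(d))). σ(d) = g, then ρ(g) = e, then π(e) = a, so the result is a.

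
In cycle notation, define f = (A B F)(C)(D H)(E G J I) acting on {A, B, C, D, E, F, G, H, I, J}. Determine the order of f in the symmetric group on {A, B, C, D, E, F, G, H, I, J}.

The disjoint cycles have lengths 4, 3, 2, 1.
The order is lcm(4, 3, 2) = 12.

12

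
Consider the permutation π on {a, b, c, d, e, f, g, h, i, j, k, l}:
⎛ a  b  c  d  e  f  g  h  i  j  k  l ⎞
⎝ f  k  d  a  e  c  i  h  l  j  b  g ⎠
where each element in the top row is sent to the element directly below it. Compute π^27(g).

Tracing g → i → … returns to g after 3 steps, so g lies in a 3-cycle (g, i, l).
On a 3-cycle, π^3 is the identity, so π^27 = π^0 there (27 ≡ 0 mod 3).
So π^27(g) = g.

g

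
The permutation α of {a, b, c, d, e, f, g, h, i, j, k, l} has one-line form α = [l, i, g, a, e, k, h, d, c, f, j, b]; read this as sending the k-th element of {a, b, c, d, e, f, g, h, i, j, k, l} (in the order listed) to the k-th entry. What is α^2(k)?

f

Tracing k → j → … returns to k after 3 steps, so k lies in a 3-cycle (f, k, j).
Stepping 2 places around the cycle: k → j → f.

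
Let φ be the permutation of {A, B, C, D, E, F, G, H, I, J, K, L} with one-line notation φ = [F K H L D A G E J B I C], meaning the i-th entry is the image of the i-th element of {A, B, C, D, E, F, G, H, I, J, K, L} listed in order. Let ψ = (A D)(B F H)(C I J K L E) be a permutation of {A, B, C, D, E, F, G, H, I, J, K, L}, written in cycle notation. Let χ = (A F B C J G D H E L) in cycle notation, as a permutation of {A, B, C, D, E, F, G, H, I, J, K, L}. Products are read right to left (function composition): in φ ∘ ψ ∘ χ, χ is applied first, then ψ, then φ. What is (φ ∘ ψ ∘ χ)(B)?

J

Chase B: χ(B) = C; ψ(C) = I; φ(I) = J. Hence (φ ∘ ψ ∘ χ)(B) = J.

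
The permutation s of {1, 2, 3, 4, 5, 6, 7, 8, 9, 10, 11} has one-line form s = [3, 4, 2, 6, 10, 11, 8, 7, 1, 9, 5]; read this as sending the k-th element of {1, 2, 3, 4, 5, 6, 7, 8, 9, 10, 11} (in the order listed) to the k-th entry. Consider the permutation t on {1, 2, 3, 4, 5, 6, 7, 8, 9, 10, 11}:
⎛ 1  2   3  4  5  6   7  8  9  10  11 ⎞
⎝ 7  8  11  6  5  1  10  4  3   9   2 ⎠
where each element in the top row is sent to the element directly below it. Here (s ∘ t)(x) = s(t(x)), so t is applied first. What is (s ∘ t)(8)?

6

t(8) = 4, then s(4) = 6; composing gives (s ∘ t)(8) = 6.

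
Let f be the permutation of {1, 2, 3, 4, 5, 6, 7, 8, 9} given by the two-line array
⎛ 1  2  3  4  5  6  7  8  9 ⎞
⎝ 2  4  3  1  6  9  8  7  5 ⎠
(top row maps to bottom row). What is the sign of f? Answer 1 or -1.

-1

In disjoint-cycle form the cycle lengths are 3, 3, 2, 1.
A cycle of length ℓ contributes ℓ−1 transpositions, so f is a product of 2 + 2 + 1 = 5 transpositions — odd.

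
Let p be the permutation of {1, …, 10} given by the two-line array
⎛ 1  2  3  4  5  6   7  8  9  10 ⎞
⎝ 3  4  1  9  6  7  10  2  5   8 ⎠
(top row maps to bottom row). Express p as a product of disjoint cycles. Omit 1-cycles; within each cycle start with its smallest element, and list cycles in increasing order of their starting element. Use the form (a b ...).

(1 3)(2 4 9 5 6 7 10 8)

Iterating p from 1 gives 1 → 3 → 1; that is the 2-cycle (1 3).
Continuing from each remaining unvisited element yields (1 3)(2 4 9 5 6 7 10 8).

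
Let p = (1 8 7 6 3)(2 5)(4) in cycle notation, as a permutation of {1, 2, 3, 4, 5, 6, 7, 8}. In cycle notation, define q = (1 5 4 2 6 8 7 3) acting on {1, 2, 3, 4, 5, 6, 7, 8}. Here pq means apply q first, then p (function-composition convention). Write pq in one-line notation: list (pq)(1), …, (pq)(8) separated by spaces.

2 3 8 5 4 7 1 6

(pq)(x) = p(q(x)). Computing each image: p(q(1)) = p(5) = 2, p(q(2)) = p(6) = 3, p(q(3)) = p(1) = 8, p(q(4)) = p(2) = 5, p(q(5)) = p(4) = 4, p(q(6)) = p(8) = 7, p(q(7)) = p(3) = 1, p(q(8)) = p(7) = 6.
Hence pq = [2 3 8 5 4 7 1 6].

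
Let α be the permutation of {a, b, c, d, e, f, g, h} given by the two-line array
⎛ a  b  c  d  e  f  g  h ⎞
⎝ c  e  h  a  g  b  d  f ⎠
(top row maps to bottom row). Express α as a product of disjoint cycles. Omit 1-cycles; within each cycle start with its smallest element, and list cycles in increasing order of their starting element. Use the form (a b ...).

(a c h f b e g d)

From a: a → c → h → f → b → e → g → d → a, closing the cycle (a c h f b e g d).
Repeating from the next unused element and collecting all non-trivial cycles gives (a c h f b e g d).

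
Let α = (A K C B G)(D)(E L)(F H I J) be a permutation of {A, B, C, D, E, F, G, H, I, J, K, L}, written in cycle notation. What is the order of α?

The disjoint cycles have lengths 5, 4, 2, 1.
The order is lcm(5, 4, 2) = 20.

20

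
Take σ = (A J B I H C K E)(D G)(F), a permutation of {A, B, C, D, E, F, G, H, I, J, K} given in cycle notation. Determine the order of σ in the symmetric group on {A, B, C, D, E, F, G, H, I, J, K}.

The disjoint cycles have lengths 8, 2, 1.
The order of σ is the least common multiple of its cycle lengths: lcm(8, 2) = 8.

8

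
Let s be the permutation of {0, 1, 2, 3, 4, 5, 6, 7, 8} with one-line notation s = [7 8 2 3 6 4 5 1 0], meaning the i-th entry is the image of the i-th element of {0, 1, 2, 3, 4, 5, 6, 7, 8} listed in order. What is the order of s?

The disjoint-cycle form of s has cycle lengths 4, 3, 1, 1.
Since disjoint cycles commute, ord(s) = lcm(4, 3) = 12.

12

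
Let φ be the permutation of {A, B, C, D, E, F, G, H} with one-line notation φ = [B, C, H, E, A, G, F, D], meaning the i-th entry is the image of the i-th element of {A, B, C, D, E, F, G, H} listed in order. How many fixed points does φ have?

0

No element satisfies φ(x) = x, so there are 0 fixed points.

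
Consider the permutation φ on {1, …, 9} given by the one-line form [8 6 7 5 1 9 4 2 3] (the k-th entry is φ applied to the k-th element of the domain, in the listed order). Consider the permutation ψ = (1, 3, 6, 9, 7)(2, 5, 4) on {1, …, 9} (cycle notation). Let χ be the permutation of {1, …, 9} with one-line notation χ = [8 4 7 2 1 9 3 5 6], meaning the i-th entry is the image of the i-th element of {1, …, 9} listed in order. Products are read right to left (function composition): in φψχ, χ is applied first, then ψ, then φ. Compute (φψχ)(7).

Chase 7: χ(7) = 3; ψ(3) = 6; φ(6) = 9. Hence (φψχ)(7) = 9.

9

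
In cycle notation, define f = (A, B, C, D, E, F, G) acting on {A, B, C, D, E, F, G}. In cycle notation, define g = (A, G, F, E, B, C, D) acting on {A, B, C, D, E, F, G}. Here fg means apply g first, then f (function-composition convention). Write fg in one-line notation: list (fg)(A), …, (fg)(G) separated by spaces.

(fg)(x) = f(g(x)). Computing each image: f(g(A)) = f(G) = A, f(g(B)) = f(C) = D, f(g(C)) = f(D) = E, f(g(D)) = f(A) = B, f(g(E)) = f(B) = C, f(g(F)) = f(E) = F, f(g(G)) = f(F) = G.
Hence fg = [A D E B C F G].

A D E B C F G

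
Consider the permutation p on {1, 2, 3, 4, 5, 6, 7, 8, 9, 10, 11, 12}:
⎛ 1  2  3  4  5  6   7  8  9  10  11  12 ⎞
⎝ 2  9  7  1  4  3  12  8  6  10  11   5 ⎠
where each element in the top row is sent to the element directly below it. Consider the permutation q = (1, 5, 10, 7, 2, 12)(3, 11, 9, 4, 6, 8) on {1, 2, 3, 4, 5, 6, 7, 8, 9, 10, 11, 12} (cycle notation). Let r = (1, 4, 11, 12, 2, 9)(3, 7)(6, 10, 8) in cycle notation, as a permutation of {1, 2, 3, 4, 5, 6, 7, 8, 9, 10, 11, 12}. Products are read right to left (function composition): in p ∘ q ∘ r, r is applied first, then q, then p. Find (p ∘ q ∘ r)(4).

6

Apply the permutations in order: r(4) = 11, then q(11) = 9, then p(9) = 6. So (p ∘ q ∘ r)(4) = 6.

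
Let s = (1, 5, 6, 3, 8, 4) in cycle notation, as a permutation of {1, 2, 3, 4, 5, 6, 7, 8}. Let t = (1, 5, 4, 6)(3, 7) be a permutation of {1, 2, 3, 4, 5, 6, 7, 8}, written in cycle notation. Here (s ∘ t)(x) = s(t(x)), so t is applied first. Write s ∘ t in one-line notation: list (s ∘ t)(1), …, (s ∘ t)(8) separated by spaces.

6 2 7 3 1 5 8 4

(s ∘ t)(x) = s(t(x)). Computing each image: s(t(1)) = s(5) = 6, s(t(2)) = s(2) = 2, s(t(3)) = s(7) = 7, s(t(4)) = s(6) = 3, s(t(5)) = s(4) = 1, s(t(6)) = s(1) = 5, s(t(7)) = s(3) = 8, s(t(8)) = s(8) = 4.
Hence s ∘ t = [6 2 7 3 1 5 8 4].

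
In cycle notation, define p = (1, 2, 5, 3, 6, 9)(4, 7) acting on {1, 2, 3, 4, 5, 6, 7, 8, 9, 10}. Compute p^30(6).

6 lies in the 6-cycle (1, 2, 5, 3, 6, 9).
Since the cycle has length 6, p^30 acts on it the same as p^0 (30 mod 6 = 0).
So p^30(6) = 6.

6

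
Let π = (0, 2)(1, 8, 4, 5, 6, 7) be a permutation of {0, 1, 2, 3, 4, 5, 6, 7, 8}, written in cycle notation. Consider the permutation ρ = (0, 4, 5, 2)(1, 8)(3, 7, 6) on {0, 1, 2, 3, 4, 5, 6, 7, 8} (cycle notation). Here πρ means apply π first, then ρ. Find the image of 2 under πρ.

4

(πρ)(2) = ρ(π(2)). π(2) = 0, then ρ(0) = 4. So (πρ)(2) = 4.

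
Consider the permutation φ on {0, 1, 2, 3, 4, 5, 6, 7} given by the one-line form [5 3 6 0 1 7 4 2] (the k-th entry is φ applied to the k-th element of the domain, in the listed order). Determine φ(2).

6

2 is element number 3 of the domain, and entry number 3 of the one-line form is 6, so φ(2) = 6.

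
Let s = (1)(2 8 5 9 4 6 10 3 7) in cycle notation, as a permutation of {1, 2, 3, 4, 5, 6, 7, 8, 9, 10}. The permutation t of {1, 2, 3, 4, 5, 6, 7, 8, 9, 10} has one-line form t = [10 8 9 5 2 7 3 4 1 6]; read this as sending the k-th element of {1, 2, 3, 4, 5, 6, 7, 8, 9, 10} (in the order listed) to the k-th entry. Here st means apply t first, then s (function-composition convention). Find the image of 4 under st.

(st)(4) = s(t(4)). t(4) = 5, then s(5) = 9. So (st)(4) = 9.

9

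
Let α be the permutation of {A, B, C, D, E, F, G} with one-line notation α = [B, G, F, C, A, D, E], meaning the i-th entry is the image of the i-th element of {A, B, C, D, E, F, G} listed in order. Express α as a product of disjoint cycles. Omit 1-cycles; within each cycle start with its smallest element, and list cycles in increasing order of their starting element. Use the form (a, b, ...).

(A, B, G, E)(C, F, D)

Start at A and follow images: A → B → G → E → A, giving the cycle (A, B, G, E).
Repeating from the next unused element and collecting all non-trivial cycles gives (A, B, G, E)(C, F, D).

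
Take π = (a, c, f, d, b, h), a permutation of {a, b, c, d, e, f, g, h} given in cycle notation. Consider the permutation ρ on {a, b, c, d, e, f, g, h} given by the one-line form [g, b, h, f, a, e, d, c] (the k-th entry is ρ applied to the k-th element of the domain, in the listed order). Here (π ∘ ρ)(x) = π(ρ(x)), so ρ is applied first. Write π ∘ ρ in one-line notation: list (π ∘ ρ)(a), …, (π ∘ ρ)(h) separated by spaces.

For each element, apply ρ then π: a → g → g; b → b → h; c → h → a; d → f → d; e → a → c; f → e → e; g → d → b; h → c → f.
So π ∘ ρ in one-line form is g h a d c e b f.

g h a d c e b f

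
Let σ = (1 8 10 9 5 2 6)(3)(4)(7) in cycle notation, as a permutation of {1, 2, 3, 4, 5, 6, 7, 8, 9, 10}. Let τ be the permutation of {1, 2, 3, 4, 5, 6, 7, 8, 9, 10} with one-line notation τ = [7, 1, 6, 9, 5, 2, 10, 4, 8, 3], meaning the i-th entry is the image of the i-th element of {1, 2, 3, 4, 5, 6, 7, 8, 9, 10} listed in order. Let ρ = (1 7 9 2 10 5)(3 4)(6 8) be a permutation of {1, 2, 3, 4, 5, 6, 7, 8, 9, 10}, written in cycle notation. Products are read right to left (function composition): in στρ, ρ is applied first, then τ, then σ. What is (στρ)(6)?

4

Chase 6: ρ(6) = 8; τ(8) = 4; σ(4) = 4. Hence (στρ)(6) = 4.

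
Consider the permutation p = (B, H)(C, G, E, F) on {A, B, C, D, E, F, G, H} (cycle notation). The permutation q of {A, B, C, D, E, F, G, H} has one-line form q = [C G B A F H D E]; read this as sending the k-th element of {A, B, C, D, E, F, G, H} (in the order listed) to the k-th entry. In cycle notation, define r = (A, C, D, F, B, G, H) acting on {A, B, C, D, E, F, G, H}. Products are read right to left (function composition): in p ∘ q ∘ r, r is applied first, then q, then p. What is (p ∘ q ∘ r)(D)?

B

(p ∘ q ∘ r)(D) = p(q(r(D))). r(D) = F, then q(F) = H, then p(H) = B, so the result is B.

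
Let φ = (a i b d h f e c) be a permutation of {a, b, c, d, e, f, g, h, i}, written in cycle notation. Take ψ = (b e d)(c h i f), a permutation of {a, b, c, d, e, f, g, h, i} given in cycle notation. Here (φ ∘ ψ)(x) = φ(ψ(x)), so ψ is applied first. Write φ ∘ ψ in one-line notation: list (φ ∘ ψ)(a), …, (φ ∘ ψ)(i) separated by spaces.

(φ ∘ ψ)(x) = φ(ψ(x)). Computing each image: φ(ψ(a)) = φ(a) = i, φ(ψ(b)) = φ(e) = c, φ(ψ(c)) = φ(h) = f, φ(ψ(d)) = φ(b) = d, φ(ψ(e)) = φ(d) = h, φ(ψ(f)) = φ(c) = a, φ(ψ(g)) = φ(g) = g, φ(ψ(h)) = φ(i) = b, φ(ψ(i)) = φ(f) = e.
Hence φ ∘ ψ = [i c f d h a g b e].

i c f d h a g b e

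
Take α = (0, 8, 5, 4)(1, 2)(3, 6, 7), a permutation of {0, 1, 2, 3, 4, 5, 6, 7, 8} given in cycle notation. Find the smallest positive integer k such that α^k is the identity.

12

The disjoint cycles have lengths 4, 3, 2.
The order is lcm(4, 3, 2) = 12.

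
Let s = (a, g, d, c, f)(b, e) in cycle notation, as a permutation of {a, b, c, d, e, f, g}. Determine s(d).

In the cycle (a, g, d, c, f), d is followed by c, so s(d) = c.

c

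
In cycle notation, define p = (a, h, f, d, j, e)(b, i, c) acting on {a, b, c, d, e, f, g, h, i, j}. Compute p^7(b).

i

b lies in the 3-cycle (b, i, c).
Since the cycle has length 3, p^7 acts on it the same as p^1 (7 mod 3 = 1).
Stepping 1 place around the cycle: b → i.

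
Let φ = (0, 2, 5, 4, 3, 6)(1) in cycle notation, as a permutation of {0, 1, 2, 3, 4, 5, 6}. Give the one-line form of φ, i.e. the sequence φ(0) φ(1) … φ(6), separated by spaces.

2 1 5 6 3 4 0

Reading each image from the cycles: 0→2, 1→1, 2→5, 3→6, 4→3, 5→4, 6→0.
Listing these in domain order gives 2 1 5 6 3 4 0.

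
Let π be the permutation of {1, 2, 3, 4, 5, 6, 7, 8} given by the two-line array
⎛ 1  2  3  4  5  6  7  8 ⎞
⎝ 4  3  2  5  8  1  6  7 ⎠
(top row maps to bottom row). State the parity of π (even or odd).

In disjoint-cycle form the cycle lengths are 6, 2.
A cycle is odd iff its length is even; π has 2 even-length cycles, so sgn(π) = (−1)^2 and π is even.

even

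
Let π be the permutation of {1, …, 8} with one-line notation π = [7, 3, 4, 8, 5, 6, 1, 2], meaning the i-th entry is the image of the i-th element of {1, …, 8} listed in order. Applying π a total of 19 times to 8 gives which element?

4

Tracing 8 → 2 → … returns to 8 after 4 steps, so 8 lies in a 4-cycle (2 3 4 8).
Since the cycle has length 4, π^19 acts on it the same as π^3 (19 mod 4 = 3).
Stepping 3 places around the cycle: 8 → 2 → 3 → 4.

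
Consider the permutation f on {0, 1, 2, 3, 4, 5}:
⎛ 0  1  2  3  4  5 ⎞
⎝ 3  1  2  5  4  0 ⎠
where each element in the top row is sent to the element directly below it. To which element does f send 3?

5

The entry below 3 in the array is 5, so f(3) = 5.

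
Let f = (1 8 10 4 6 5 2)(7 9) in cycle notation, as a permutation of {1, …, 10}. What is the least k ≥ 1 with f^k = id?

The cycle type of f is (7, 2, 1).
Since disjoint cycles commute, ord(f) = lcm(7, 2) = 14.

14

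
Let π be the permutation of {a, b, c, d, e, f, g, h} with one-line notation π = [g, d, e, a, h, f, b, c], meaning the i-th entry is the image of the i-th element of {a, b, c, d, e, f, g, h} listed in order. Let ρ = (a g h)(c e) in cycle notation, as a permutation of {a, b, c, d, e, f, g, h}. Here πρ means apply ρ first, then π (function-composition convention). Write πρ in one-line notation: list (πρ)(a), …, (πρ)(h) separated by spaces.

For each element, apply ρ then π: a → g → b; b → b → d; c → e → h; d → d → a; e → c → e; f → f → f; g → h → c; h → a → g.
So πρ in one-line form is b d h a e f c g.

b d h a e f c g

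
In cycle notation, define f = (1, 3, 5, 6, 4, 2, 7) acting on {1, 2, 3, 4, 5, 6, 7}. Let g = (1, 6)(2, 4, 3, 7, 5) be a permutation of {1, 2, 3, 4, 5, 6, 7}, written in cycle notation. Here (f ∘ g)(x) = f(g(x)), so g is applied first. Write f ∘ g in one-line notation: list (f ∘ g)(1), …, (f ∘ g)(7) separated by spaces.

4 2 1 5 7 3 6

For each element, apply g then f: 1 → 6 → 4; 2 → 4 → 2; 3 → 7 → 1; 4 → 3 → 5; 5 → 2 → 7; 6 → 1 → 3; 7 → 5 → 6.
So f ∘ g in one-line form is 4 2 1 5 7 3 6.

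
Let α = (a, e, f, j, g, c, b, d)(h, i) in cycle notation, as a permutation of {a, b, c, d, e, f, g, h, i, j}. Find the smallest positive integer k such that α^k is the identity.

8

The disjoint cycles have lengths 8, 2.
The order is lcm(8, 2) = 8.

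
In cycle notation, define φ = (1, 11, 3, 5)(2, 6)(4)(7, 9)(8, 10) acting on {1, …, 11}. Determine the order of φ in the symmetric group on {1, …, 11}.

4

The disjoint cycles have lengths 4, 2, 2, 2, 1.
The order of φ is the least common multiple of its cycle lengths: lcm(4, 2, 2, 2) = 4.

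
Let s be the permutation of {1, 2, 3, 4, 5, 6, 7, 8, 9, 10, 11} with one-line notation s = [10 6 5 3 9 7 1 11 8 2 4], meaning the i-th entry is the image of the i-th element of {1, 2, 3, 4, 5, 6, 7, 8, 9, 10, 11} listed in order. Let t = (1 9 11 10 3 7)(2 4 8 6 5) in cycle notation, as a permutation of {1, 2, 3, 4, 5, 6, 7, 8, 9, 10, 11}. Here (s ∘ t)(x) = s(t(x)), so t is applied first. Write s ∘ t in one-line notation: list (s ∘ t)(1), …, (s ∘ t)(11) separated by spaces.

(s ∘ t)(x) = s(t(x)). Computing each image: s(t(1)) = s(9) = 8, s(t(2)) = s(4) = 3, s(t(3)) = s(7) = 1, s(t(4)) = s(8) = 11, s(t(5)) = s(2) = 6, s(t(6)) = s(5) = 9, s(t(7)) = s(1) = 10, s(t(8)) = s(6) = 7, s(t(9)) = s(11) = 4, s(t(10)) = s(3) = 5, s(t(11)) = s(10) = 2.
Hence s ∘ t = [8 3 1 11 6 9 10 7 4 5 2].

8 3 1 11 6 9 10 7 4 5 2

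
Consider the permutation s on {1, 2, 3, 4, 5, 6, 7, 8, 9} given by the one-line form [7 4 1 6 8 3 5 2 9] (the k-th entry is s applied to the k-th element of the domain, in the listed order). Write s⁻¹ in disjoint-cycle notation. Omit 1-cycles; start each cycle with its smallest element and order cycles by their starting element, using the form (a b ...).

(1 3 6 4 2 8 5 7)

The cycle decomposition of s is (1 7 5 8 2 4 6 3).
Reversing each cycle (and rotating so the smallest element leads) gives s⁻¹ = (1 3 6 4 2 8 5 7).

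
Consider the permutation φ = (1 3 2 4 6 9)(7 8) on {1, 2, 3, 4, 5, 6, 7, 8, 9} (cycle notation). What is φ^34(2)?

1

2 lies in the 6-cycle (1 3 2 4 6 9).
Since the cycle has length 6, φ^34 acts on it the same as φ^4 (34 mod 6 = 4).
Advancing 4 steps from 2: 2 → 4 → 6 → 9 → 1.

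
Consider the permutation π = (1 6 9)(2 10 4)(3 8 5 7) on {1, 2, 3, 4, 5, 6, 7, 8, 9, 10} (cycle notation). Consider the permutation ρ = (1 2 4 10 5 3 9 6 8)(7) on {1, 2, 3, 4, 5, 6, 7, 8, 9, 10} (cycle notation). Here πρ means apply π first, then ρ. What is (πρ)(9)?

2

First apply π: π(9) = 1, then ρ(1) = 2. Thus (πρ)(9) = 2.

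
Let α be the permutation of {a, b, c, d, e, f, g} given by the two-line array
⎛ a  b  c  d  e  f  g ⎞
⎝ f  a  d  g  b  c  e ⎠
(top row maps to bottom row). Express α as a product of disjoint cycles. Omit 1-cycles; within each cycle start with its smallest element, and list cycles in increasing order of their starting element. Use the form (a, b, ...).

Start at a and follow images: a → f → c → d → g → e → b → a, giving the cycle (a, f, c, d, g, e, b).
Continuing from each remaining unvisited element yields (a, f, c, d, g, e, b).

(a, f, c, d, g, e, b)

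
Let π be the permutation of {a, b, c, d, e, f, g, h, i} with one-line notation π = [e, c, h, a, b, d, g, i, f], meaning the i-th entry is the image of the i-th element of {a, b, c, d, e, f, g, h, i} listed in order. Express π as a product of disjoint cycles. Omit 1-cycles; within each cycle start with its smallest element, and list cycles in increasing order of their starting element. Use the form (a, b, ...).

From a: a → e → b → c → h → i → f → d → a, closing the cycle (a, e, b, c, h, i, f, d).
Repeating from the next unused element and collecting all non-trivial cycles gives (a, e, b, c, h, i, f, d).

(a, e, b, c, h, i, f, d)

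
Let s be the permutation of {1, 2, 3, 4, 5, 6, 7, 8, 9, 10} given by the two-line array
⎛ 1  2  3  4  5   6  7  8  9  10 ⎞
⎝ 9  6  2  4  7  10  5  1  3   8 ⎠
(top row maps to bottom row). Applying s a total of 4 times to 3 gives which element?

Tracing 3 → 2 → … returns to 3 after 7 steps, so 3 lies in a 7-cycle (1 9 3 2 6 10 8).
Advancing 4 steps from 3: 3 → 2 → 6 → 10 → 8.

8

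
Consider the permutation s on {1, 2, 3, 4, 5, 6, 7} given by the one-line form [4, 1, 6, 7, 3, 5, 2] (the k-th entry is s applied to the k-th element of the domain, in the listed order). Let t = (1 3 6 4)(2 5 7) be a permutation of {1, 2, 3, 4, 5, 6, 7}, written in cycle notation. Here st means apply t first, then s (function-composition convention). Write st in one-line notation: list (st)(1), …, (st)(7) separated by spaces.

6 3 5 4 2 7 1

For each element, apply t then s: 1 → 3 → 6; 2 → 5 → 3; 3 → 6 → 5; 4 → 1 → 4; 5 → 7 → 2; 6 → 4 → 7; 7 → 2 → 1.
Collecting the images, st = [6 3 5 4 2 7 1].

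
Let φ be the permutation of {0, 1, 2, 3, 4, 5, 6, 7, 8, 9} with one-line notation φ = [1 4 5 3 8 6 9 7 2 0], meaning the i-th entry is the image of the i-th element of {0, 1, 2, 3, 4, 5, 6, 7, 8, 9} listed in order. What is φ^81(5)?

6

Tracing 5 → 6 → … returns to 5 after 8 steps, so 5 lies in an 8-cycle (0 1 4 8 2 5 6 9).
On an 8-cycle, φ^8 is the identity, so φ^81 = φ^1 there (81 ≡ 1 mod 8).
Stepping 1 place around the cycle: 5 → 6.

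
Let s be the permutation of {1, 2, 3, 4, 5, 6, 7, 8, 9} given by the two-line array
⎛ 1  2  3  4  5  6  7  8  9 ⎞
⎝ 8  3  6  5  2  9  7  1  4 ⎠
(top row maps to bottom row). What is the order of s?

6

Writing s as disjoint cycles, the cycle lengths are 6, 2, 1.
The order of s is the least common multiple of its cycle lengths: lcm(6, 2) = 6.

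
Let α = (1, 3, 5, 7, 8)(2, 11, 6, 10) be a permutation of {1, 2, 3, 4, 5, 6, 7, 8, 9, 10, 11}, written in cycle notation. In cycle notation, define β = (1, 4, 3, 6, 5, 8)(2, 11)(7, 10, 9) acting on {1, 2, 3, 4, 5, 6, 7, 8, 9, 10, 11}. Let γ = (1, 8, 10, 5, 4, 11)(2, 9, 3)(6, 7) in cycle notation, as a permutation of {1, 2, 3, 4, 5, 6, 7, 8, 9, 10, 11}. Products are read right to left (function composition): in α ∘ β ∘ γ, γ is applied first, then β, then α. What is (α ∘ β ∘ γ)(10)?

1

Apply the permutations in order: γ(10) = 5, then β(5) = 8, then α(8) = 1. So (α ∘ β ∘ γ)(10) = 1.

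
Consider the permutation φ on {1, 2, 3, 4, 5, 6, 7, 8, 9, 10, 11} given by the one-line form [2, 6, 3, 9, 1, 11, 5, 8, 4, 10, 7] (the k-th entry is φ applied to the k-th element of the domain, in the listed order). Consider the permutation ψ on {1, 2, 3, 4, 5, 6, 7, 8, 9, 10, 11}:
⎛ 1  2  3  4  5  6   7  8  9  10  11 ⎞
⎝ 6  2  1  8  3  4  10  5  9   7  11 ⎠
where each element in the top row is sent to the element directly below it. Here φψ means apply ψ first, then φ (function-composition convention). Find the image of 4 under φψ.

ψ(4) = 8, then φ(8) = 8; composing gives (φψ)(4) = 8.

8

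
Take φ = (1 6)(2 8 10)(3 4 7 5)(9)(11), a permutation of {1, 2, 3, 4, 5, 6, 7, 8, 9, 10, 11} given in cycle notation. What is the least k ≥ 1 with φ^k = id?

The cycle type of φ is (4, 3, 2, 1, 1).
The order of φ is the least common multiple of its cycle lengths: lcm(4, 3, 2) = 12.

12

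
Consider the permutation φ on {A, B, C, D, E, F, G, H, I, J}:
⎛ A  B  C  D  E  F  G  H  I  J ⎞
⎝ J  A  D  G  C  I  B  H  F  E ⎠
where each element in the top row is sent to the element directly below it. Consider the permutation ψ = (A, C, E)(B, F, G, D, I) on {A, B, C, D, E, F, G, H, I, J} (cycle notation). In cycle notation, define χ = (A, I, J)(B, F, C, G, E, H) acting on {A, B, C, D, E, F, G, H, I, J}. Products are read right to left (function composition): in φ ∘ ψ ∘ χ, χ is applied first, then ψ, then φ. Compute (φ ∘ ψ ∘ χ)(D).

(φ ∘ ψ ∘ χ)(D) = φ(ψ(χ(D))). χ(D) = D, then ψ(D) = I, then φ(I) = F, so the result is F.

F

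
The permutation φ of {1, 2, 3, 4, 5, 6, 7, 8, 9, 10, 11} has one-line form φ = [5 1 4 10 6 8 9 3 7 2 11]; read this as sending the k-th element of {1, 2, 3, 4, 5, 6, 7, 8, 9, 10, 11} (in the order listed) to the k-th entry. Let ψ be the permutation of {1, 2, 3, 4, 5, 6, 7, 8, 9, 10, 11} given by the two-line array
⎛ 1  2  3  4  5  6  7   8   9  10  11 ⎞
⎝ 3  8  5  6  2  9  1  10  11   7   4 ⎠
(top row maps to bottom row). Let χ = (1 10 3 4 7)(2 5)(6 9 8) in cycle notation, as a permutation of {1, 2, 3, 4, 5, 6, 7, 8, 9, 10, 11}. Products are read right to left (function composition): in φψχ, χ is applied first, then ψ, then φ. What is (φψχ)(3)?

8

Apply the permutations in order: χ(3) = 4, then ψ(4) = 6, then φ(6) = 8. So (φψχ)(3) = 8.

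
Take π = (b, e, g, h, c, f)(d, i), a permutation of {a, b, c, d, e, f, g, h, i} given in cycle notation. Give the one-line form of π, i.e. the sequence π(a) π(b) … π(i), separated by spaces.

Reading each image from the cycles: a↦a, b↦e, c↦f, d↦i, e↦g, f↦b, g↦h, h↦c, i↦d.
Listing these in domain order gives a e f i g b h c d.

a e f i g b h c d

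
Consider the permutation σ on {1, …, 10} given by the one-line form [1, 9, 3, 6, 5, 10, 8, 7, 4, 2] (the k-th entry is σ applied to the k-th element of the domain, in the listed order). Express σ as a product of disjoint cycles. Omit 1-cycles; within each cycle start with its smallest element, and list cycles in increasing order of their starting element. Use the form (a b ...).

(2 9 4 6 10)(7 8)

Start at 2 and follow images: 2 → 9 → 4 → 6 → 10 → 2, giving the cycle (2 9 4 6 10).
Continuing from each remaining unvisited element yields (2 9 4 6 10)(7 8).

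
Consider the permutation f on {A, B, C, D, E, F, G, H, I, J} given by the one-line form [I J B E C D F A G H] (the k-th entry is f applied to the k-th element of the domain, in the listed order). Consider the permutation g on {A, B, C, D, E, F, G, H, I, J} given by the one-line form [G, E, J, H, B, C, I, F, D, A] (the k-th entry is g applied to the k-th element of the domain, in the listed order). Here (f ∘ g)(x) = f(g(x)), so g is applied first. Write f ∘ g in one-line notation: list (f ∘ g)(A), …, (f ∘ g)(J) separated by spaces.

F C H A J B G D E I

(f ∘ g)(x) = f(g(x)). Computing each image: f(g(A)) = f(G) = F, f(g(B)) = f(E) = C, f(g(C)) = f(J) = H, f(g(D)) = f(H) = A, f(g(E)) = f(B) = J, f(g(F)) = f(C) = B, f(g(G)) = f(I) = G, f(g(H)) = f(F) = D, f(g(I)) = f(D) = E, f(g(J)) = f(A) = I.
Hence f ∘ g = [F C H A J B G D E I].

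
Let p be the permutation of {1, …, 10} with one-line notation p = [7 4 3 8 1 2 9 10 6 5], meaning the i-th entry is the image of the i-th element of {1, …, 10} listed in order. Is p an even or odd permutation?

even

In disjoint-cycle form the cycle lengths are 9, 1.
A cycle of length ℓ contributes ℓ−1 transpositions, so p is a product of 8 transpositions — even.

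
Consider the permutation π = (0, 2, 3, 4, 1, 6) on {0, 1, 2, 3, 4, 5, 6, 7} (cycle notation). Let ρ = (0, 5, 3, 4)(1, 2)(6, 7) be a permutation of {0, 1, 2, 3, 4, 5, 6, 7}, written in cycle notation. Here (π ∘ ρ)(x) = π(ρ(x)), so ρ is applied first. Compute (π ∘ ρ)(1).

3

ρ(1) = 2, then π(2) = 3; composing gives (π ∘ ρ)(1) = 3.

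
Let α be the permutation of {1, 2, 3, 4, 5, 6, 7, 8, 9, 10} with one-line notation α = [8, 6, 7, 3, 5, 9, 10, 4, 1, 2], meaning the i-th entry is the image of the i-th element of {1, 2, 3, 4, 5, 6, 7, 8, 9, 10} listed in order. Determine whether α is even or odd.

In disjoint-cycle form the cycle lengths are 9, 1.
A cycle is odd iff its length is even; α has 0 even-length cycles, so sgn(α) = (−1)^0 and α is even.

even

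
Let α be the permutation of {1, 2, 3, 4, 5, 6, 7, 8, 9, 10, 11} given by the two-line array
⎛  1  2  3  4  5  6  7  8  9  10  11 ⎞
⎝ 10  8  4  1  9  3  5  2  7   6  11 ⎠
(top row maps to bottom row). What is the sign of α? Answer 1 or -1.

In disjoint-cycle form the cycle lengths are 5, 3, 2, 1.
A cycle of length ℓ contributes ℓ−1 transpositions, so α is a product of 4 + 2 + 1 = 7 transpositions — odd.

-1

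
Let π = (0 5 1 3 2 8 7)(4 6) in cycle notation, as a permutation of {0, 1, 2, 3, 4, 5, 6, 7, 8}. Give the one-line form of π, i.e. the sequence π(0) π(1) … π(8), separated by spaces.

5 3 8 2 6 1 4 0 7

Each element maps to the next entry in its cycle (wrapping to the front): 0↦5, 1↦3, 2↦8, 3↦2, 4↦6, 5↦1, 6↦4, 7↦0, 8↦7.
Listing these in domain order gives 5 3 8 2 6 1 4 0 7.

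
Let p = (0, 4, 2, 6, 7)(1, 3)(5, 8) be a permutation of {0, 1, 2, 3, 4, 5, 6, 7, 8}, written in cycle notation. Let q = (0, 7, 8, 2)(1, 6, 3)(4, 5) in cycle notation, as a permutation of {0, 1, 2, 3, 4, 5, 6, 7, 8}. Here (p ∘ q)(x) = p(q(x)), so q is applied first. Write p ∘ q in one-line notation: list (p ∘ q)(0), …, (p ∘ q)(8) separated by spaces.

(p ∘ q)(x) = p(q(x)). Computing each image: p(q(0)) = p(7) = 0, p(q(1)) = p(6) = 7, p(q(2)) = p(0) = 4, p(q(3)) = p(1) = 3, p(q(4)) = p(5) = 8, p(q(5)) = p(4) = 2, p(q(6)) = p(3) = 1, p(q(7)) = p(8) = 5, p(q(8)) = p(2) = 6.
Hence p ∘ q = [0 7 4 3 8 2 1 5 6].

0 7 4 3 8 2 1 5 6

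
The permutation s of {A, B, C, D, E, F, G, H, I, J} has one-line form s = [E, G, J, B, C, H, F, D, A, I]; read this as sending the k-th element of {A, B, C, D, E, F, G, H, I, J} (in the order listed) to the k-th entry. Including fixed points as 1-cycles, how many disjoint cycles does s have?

The cycle decomposition is (A, E, C, J, I)(B, G, F, H, D), which has 2 cycles (counting 1-cycles).

2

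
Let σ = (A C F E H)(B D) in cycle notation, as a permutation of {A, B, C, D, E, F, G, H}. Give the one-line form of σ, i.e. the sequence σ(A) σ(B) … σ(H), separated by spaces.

C D F B H E G A

Reading each image from the cycles: A↦C, B↦D, C↦F, D↦B, E↦H, F↦E, G↦G, H↦A.
Listing these in domain order gives C D F B H E G A.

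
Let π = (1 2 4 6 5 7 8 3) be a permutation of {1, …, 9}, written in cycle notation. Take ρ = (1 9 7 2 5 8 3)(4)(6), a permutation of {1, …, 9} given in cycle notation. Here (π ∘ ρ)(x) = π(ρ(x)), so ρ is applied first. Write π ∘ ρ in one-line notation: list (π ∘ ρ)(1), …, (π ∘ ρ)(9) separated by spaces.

For each element, apply ρ then π: 1 → 9 → 9; 2 → 5 → 7; 3 → 1 → 2; 4 → 4 → 6; 5 → 8 → 3; 6 → 6 → 5; 7 → 2 → 4; 8 → 3 → 1; 9 → 7 → 8.
Collecting the images, π ∘ ρ = [9 7 2 6 3 5 4 1 8].

9 7 2 6 3 5 4 1 8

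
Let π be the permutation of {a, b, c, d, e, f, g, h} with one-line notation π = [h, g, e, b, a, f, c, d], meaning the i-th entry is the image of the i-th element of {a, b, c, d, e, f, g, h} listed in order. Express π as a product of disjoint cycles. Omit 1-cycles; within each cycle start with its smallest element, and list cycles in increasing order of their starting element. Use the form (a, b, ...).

From a: a → h → d → b → g → c → e → a, closing the cycle (a, h, d, b, g, c, e).
Continuing from each remaining unvisited element yields (a, h, d, b, g, c, e).

(a, h, d, b, g, c, e)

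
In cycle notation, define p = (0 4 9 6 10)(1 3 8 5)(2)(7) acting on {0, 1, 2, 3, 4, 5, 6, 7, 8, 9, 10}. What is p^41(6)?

10

6 lies in the 5-cycle (0 4 9 6 10).
Powers repeat with period 5 on this cycle, and 41 mod 5 = 1, so p^41(6) = p^1(6).
Advancing 1 step from 6: 6 → 10.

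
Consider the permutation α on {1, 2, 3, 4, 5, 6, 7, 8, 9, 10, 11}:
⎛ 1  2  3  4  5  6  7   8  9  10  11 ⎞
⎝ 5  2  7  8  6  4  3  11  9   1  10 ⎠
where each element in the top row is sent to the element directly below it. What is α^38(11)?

5

Tracing 11 → 10 → … returns to 11 after 7 steps, so 11 lies in a 7-cycle (1, 5, 6, 4, 8, 11, 10).
On a 7-cycle, α^7 is the identity, so α^38 = α^3 there (38 ≡ 3 mod 7).
Stepping 3 places around the cycle: 11 → 10 → 1 → 5.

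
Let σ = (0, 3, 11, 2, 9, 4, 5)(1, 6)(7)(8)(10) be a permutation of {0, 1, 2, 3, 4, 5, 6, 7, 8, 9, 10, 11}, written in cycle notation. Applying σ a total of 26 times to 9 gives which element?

9 lies in the 7-cycle (0, 3, 11, 2, 9, 4, 5).
On a 7-cycle, σ^7 is the identity, so σ^26 = σ^5 there (26 ≡ 5 mod 7).
Advancing 5 steps from 9: 9 → 4 → 5 → 0 → 3 → 11.

11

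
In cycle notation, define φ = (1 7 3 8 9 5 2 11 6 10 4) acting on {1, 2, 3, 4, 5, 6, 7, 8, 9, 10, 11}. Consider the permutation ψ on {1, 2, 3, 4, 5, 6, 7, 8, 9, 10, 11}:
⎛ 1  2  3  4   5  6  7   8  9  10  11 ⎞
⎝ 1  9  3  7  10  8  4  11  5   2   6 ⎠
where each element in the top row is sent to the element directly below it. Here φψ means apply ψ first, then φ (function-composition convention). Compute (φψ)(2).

5

(φψ)(2) = φ(ψ(2)). ψ(2) = 9, then φ(9) = 5. So (φψ)(2) = 5.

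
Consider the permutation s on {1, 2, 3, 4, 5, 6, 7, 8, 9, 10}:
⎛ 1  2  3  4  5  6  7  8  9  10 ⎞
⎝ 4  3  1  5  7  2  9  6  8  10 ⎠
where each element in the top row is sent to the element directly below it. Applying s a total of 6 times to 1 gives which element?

6

Tracing 1 → 4 → … returns to 1 after 9 steps, so 1 lies in a 9-cycle (1 4 5 7 9 8 6 2 3).
Stepping 6 places around the cycle: 1 → 4 → 5 → 7 → 9 → 8 → 6.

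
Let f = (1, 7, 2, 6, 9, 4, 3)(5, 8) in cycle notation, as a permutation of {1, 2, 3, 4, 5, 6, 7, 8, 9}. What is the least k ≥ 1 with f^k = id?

14

The cycle type of f is (7, 2).
The order is lcm(7, 2) = 14.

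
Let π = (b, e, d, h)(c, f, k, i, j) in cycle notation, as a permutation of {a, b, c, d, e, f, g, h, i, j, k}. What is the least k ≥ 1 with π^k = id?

20

The cycle type of π is (5, 4, 1, 1).
The order is lcm(5, 4) = 20.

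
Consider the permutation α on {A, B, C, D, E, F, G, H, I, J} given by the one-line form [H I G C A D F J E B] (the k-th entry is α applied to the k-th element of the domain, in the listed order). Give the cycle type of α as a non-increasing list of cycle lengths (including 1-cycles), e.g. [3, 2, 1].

[6, 4]

The disjoint cycles are (A, H, J, B, I, E)(C, G, F, D), with lengths 6, 4 in non-increasing order.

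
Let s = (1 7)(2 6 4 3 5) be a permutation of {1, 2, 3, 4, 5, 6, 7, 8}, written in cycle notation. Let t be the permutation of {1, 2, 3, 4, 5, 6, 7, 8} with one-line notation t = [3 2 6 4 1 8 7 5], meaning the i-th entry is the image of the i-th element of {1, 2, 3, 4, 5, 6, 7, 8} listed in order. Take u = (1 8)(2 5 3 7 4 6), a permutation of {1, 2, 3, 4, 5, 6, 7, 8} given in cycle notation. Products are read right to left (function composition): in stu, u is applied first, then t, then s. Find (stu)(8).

5

Chase 8: u(8) = 1; t(1) = 3; s(3) = 5. Hence (stu)(8) = 5.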